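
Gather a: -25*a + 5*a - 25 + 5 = -20*a - 20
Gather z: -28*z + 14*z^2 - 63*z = 14*z^2 - 91*z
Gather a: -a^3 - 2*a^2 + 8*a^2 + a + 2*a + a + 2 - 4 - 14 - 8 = -a^3 + 6*a^2 + 4*a - 24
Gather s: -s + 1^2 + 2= 3 - s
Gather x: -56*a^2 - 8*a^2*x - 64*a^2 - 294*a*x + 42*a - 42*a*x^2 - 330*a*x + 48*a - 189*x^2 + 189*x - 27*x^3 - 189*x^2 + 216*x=-120*a^2 + 90*a - 27*x^3 + x^2*(-42*a - 378) + x*(-8*a^2 - 624*a + 405)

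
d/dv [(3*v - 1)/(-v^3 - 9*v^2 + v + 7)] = (-3*v^3 - 27*v^2 + 3*v + (3*v - 1)*(3*v^2 + 18*v - 1) + 21)/(v^3 + 9*v^2 - v - 7)^2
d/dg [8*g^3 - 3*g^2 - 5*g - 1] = 24*g^2 - 6*g - 5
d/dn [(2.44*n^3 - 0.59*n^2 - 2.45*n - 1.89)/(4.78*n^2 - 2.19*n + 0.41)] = (11.6632*n^4 - 10.6872*n^3 + 16.0043*n^2 + 17.5846*n - 5.1436)/(22.8484*n^4 - 20.9364*n^3 + 8.7157*n^2 - 1.7958*n + 0.1681)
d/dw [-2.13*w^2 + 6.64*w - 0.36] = 6.64 - 4.26*w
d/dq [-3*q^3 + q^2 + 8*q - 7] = -9*q^2 + 2*q + 8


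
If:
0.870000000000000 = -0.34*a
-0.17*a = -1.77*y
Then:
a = -2.56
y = -0.25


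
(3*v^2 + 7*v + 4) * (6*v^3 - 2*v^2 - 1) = 18*v^5 + 36*v^4 + 10*v^3 - 11*v^2 - 7*v - 4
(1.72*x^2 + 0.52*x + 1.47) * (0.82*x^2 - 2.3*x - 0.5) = 1.4104*x^4 - 3.5296*x^3 - 0.8506*x^2 - 3.641*x - 0.735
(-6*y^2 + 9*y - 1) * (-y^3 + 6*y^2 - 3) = 6*y^5 - 45*y^4 + 55*y^3 + 12*y^2 - 27*y + 3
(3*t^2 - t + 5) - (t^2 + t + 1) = 2*t^2 - 2*t + 4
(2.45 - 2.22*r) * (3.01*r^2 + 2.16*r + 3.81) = -6.6822*r^3 + 2.5793*r^2 - 3.1662*r + 9.3345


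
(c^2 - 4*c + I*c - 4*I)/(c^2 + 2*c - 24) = (c + I)/(c + 6)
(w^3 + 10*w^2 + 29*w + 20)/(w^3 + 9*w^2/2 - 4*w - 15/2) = 2*(w + 4)/(2*w - 3)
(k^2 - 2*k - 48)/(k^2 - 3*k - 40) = (k + 6)/(k + 5)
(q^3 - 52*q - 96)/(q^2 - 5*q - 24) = (q^2 + 8*q + 12)/(q + 3)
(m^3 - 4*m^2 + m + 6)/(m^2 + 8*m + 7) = (m^2 - 5*m + 6)/(m + 7)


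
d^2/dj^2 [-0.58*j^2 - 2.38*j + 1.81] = -1.16000000000000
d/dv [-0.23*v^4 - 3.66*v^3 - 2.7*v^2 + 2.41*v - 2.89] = -0.92*v^3 - 10.98*v^2 - 5.4*v + 2.41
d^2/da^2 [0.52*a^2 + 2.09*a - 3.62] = 1.04000000000000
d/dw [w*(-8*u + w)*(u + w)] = -8*u^2 - 14*u*w + 3*w^2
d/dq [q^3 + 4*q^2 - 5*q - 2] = 3*q^2 + 8*q - 5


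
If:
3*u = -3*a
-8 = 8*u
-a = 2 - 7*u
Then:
No Solution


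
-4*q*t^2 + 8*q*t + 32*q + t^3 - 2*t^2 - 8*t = (-4*q + t)*(t - 4)*(t + 2)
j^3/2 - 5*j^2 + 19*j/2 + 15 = (j/2 + 1/2)*(j - 6)*(j - 5)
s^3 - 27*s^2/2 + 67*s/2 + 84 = (s - 8)*(s - 7)*(s + 3/2)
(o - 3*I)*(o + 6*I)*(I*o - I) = I*o^3 - 3*o^2 - I*o^2 + 3*o + 18*I*o - 18*I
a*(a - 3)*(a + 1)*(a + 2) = a^4 - 7*a^2 - 6*a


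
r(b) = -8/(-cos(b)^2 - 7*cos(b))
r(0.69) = 1.33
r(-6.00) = 1.05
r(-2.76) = -1.42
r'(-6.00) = 0.34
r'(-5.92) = 0.46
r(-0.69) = 1.33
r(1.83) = -4.63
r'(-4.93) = 23.92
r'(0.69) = 1.21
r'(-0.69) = -1.21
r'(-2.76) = -0.48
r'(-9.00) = -0.55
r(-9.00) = -1.44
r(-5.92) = 1.08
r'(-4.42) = 13.15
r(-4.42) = -4.14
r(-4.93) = 5.14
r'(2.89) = 0.30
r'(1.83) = 16.79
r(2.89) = -1.37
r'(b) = -8*(-2*sin(b)*cos(b) - 7*sin(b))/(-cos(b)^2 - 7*cos(b))^2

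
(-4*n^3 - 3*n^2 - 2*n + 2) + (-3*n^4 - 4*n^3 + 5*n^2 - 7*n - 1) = -3*n^4 - 8*n^3 + 2*n^2 - 9*n + 1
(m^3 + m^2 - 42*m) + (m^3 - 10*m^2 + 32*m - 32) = 2*m^3 - 9*m^2 - 10*m - 32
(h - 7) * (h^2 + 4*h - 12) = h^3 - 3*h^2 - 40*h + 84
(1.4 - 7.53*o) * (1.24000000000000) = 1.736 - 9.3372*o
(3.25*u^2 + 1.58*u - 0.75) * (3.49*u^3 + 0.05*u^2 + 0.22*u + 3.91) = 11.3425*u^5 + 5.6767*u^4 - 1.8235*u^3 + 13.0176*u^2 + 6.0128*u - 2.9325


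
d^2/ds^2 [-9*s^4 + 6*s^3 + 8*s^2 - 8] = -108*s^2 + 36*s + 16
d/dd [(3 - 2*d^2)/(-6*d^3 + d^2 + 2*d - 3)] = 2*(-6*d^4 + 25*d^2 + 3*d - 3)/(36*d^6 - 12*d^5 - 23*d^4 + 40*d^3 - 2*d^2 - 12*d + 9)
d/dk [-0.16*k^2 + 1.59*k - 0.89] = 1.59 - 0.32*k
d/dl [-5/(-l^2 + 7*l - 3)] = 5*(7 - 2*l)/(l^2 - 7*l + 3)^2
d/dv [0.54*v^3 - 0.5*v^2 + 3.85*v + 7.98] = 1.62*v^2 - 1.0*v + 3.85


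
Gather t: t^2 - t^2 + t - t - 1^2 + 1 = 0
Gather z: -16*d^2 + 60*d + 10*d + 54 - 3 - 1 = -16*d^2 + 70*d + 50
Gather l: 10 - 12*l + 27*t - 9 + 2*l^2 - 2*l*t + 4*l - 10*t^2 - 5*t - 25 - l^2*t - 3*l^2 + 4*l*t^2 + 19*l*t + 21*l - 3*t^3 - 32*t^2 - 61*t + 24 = l^2*(-t - 1) + l*(4*t^2 + 17*t + 13) - 3*t^3 - 42*t^2 - 39*t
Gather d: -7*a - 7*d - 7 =-7*a - 7*d - 7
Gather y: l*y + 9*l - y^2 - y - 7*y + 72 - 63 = 9*l - y^2 + y*(l - 8) + 9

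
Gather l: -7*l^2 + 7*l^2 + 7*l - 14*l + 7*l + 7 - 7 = 0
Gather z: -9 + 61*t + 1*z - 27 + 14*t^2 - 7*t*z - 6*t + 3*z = 14*t^2 + 55*t + z*(4 - 7*t) - 36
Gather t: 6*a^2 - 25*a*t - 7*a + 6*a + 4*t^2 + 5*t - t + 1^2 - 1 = 6*a^2 - a + 4*t^2 + t*(4 - 25*a)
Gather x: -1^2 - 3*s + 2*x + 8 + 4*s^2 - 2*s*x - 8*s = 4*s^2 - 11*s + x*(2 - 2*s) + 7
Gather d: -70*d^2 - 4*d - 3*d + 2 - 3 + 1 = -70*d^2 - 7*d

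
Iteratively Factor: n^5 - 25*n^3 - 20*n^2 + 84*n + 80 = (n - 2)*(n^4 + 2*n^3 - 21*n^2 - 62*n - 40) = (n - 2)*(n + 2)*(n^3 - 21*n - 20) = (n - 2)*(n + 2)*(n + 4)*(n^2 - 4*n - 5) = (n - 5)*(n - 2)*(n + 2)*(n + 4)*(n + 1)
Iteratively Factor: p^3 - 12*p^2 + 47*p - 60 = (p - 3)*(p^2 - 9*p + 20) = (p - 5)*(p - 3)*(p - 4)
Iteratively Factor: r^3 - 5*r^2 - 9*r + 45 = (r - 3)*(r^2 - 2*r - 15) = (r - 3)*(r + 3)*(r - 5)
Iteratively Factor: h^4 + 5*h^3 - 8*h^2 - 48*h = (h + 4)*(h^3 + h^2 - 12*h) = h*(h + 4)*(h^2 + h - 12) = h*(h - 3)*(h + 4)*(h + 4)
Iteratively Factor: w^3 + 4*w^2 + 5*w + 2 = (w + 2)*(w^2 + 2*w + 1) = (w + 1)*(w + 2)*(w + 1)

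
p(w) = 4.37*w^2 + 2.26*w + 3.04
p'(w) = 8.74*w + 2.26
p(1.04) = 10.12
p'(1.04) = 11.35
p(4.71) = 110.63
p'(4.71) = 43.43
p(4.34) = 95.16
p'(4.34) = 40.19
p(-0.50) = 3.00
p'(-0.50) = -2.11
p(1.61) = 18.01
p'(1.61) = 16.33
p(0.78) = 7.46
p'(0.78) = 9.08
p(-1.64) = 11.09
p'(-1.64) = -12.07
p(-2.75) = 29.87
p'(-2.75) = -21.78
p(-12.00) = 605.20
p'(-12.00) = -102.62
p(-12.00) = 605.20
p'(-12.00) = -102.62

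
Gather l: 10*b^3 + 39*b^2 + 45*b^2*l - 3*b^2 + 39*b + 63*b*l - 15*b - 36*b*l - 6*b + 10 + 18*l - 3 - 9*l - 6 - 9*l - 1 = 10*b^3 + 36*b^2 + 18*b + l*(45*b^2 + 27*b)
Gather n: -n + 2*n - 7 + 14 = n + 7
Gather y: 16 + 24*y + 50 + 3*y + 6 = 27*y + 72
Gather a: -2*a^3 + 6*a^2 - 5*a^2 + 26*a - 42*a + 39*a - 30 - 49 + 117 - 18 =-2*a^3 + a^2 + 23*a + 20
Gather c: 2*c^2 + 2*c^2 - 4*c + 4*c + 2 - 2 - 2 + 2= 4*c^2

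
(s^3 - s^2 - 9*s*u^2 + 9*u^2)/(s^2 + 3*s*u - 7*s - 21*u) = (s^2 - 3*s*u - s + 3*u)/(s - 7)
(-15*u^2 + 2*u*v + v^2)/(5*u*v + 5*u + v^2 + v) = (-3*u + v)/(v + 1)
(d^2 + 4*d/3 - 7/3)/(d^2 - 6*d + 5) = (d + 7/3)/(d - 5)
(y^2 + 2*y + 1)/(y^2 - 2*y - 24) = (y^2 + 2*y + 1)/(y^2 - 2*y - 24)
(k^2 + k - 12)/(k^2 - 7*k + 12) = (k + 4)/(k - 4)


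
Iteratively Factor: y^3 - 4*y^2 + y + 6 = (y - 2)*(y^2 - 2*y - 3) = (y - 2)*(y + 1)*(y - 3)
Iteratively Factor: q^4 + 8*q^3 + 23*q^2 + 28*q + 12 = (q + 3)*(q^3 + 5*q^2 + 8*q + 4) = (q + 1)*(q + 3)*(q^2 + 4*q + 4) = (q + 1)*(q + 2)*(q + 3)*(q + 2)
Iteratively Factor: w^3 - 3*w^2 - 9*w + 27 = (w - 3)*(w^2 - 9) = (w - 3)^2*(w + 3)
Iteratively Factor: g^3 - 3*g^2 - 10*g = (g + 2)*(g^2 - 5*g) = g*(g + 2)*(g - 5)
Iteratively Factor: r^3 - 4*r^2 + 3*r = (r - 1)*(r^2 - 3*r) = r*(r - 1)*(r - 3)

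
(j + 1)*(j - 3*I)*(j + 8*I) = j^3 + j^2 + 5*I*j^2 + 24*j + 5*I*j + 24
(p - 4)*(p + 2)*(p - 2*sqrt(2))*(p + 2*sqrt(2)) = p^4 - 2*p^3 - 16*p^2 + 16*p + 64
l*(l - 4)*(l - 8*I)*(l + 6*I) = l^4 - 4*l^3 - 2*I*l^3 + 48*l^2 + 8*I*l^2 - 192*l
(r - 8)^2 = r^2 - 16*r + 64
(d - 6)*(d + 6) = d^2 - 36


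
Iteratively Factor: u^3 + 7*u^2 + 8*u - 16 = (u - 1)*(u^2 + 8*u + 16) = (u - 1)*(u + 4)*(u + 4)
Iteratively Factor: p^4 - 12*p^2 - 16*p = (p)*(p^3 - 12*p - 16) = p*(p + 2)*(p^2 - 2*p - 8) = p*(p + 2)^2*(p - 4)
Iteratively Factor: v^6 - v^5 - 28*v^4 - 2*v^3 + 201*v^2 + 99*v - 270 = (v + 2)*(v^5 - 3*v^4 - 22*v^3 + 42*v^2 + 117*v - 135) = (v + 2)*(v + 3)*(v^4 - 6*v^3 - 4*v^2 + 54*v - 45) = (v - 1)*(v + 2)*(v + 3)*(v^3 - 5*v^2 - 9*v + 45) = (v - 1)*(v + 2)*(v + 3)^2*(v^2 - 8*v + 15) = (v - 3)*(v - 1)*(v + 2)*(v + 3)^2*(v - 5)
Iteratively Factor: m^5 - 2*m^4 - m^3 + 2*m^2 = (m + 1)*(m^4 - 3*m^3 + 2*m^2) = m*(m + 1)*(m^3 - 3*m^2 + 2*m) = m^2*(m + 1)*(m^2 - 3*m + 2) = m^2*(m - 1)*(m + 1)*(m - 2)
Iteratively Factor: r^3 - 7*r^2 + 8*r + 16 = (r - 4)*(r^2 - 3*r - 4) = (r - 4)*(r + 1)*(r - 4)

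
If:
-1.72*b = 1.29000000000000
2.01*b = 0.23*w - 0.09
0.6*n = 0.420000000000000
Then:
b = -0.75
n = 0.70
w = -6.16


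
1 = 1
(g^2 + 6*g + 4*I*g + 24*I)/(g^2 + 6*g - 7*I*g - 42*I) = (g + 4*I)/(g - 7*I)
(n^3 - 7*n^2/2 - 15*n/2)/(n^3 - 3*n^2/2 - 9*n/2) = (n - 5)/(n - 3)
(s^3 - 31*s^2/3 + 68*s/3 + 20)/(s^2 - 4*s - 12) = (3*s^2 - 13*s - 10)/(3*(s + 2))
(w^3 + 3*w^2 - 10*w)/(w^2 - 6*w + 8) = w*(w + 5)/(w - 4)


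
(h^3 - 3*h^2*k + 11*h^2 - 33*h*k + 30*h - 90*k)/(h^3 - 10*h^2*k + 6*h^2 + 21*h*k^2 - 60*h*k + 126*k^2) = (h + 5)/(h - 7*k)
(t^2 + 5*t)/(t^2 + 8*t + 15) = t/(t + 3)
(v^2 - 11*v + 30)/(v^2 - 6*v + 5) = (v - 6)/(v - 1)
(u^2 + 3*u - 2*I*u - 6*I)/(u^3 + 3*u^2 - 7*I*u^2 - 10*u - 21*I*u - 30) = 1/(u - 5*I)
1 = 1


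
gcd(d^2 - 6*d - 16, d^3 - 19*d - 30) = d + 2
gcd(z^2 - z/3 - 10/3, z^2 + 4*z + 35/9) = z + 5/3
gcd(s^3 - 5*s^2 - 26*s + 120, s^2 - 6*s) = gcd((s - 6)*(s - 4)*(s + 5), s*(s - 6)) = s - 6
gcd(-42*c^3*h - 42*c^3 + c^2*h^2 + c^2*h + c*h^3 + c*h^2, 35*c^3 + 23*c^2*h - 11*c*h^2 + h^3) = 1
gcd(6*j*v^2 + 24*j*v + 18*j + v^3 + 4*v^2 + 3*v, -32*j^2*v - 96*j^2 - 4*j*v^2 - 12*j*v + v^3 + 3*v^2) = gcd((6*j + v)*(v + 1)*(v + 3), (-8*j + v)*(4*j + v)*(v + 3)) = v + 3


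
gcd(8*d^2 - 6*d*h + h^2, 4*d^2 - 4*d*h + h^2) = 2*d - h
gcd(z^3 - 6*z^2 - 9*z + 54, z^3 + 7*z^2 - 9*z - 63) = z^2 - 9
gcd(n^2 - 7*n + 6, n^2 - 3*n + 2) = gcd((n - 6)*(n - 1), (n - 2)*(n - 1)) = n - 1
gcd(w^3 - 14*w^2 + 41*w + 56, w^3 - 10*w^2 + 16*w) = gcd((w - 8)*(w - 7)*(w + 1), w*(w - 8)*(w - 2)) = w - 8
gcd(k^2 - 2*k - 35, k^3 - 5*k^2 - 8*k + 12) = 1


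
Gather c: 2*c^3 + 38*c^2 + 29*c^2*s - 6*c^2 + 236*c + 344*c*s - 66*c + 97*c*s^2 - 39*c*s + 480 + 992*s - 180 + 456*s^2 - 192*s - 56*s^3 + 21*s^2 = 2*c^3 + c^2*(29*s + 32) + c*(97*s^2 + 305*s + 170) - 56*s^3 + 477*s^2 + 800*s + 300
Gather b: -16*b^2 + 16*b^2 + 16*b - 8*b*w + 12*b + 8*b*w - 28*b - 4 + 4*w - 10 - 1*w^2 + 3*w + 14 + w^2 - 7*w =0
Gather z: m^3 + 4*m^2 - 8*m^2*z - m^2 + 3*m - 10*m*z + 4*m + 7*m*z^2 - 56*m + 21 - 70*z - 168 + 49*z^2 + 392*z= m^3 + 3*m^2 - 49*m + z^2*(7*m + 49) + z*(-8*m^2 - 10*m + 322) - 147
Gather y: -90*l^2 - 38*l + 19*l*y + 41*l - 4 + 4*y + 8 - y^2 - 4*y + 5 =-90*l^2 + 19*l*y + 3*l - y^2 + 9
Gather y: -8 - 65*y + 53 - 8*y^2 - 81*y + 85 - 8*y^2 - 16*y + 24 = -16*y^2 - 162*y + 154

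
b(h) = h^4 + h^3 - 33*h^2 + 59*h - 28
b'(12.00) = 6611.00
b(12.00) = 18392.00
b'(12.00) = 6611.00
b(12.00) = 18392.00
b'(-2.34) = 178.62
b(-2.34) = -329.59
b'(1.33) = -14.06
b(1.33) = -2.42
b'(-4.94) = -23.96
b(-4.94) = -649.80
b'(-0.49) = 91.59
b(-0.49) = -64.89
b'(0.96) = 1.94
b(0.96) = -0.04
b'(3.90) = 84.51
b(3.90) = -9.17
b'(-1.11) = 130.49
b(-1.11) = -134.00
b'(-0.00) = 59.00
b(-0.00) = -28.00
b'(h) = 4*h^3 + 3*h^2 - 66*h + 59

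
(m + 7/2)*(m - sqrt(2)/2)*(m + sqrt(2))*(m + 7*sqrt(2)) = m^4 + 7*m^3/2 + 15*sqrt(2)*m^3/2 + 6*m^2 + 105*sqrt(2)*m^2/4 - 7*sqrt(2)*m + 21*m - 49*sqrt(2)/2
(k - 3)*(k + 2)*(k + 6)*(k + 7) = k^4 + 12*k^3 + 23*k^2 - 120*k - 252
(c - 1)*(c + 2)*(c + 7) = c^3 + 8*c^2 + 5*c - 14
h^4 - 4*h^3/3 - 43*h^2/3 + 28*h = h*(h - 3)*(h - 7/3)*(h + 4)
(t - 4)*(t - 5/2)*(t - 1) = t^3 - 15*t^2/2 + 33*t/2 - 10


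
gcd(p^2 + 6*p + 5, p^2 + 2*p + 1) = p + 1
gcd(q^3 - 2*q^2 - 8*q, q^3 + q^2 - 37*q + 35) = 1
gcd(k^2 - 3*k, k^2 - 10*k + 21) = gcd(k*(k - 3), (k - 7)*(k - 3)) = k - 3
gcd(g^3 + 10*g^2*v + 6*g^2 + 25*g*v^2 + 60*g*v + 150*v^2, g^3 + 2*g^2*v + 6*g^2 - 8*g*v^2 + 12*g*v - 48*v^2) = g + 6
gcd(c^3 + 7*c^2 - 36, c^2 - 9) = c + 3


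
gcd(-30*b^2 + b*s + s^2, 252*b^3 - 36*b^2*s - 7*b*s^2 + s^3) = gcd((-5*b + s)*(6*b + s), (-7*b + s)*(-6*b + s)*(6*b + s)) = 6*b + s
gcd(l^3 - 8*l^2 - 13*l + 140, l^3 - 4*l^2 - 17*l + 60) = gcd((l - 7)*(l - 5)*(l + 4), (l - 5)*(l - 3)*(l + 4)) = l^2 - l - 20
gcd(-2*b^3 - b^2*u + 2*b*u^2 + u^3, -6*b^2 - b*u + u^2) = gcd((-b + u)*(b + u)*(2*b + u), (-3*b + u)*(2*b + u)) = 2*b + u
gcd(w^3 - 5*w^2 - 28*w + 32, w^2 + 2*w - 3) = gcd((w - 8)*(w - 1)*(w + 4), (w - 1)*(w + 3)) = w - 1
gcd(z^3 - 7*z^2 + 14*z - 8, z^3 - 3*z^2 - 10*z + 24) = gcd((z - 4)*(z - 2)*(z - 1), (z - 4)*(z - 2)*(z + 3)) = z^2 - 6*z + 8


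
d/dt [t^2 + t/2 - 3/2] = 2*t + 1/2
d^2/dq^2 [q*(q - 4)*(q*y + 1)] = 6*q*y - 8*y + 2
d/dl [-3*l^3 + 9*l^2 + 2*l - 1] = -9*l^2 + 18*l + 2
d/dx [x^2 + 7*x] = 2*x + 7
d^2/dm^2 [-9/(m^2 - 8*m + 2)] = 18*(m^2 - 8*m - 4*(m - 4)^2 + 2)/(m^2 - 8*m + 2)^3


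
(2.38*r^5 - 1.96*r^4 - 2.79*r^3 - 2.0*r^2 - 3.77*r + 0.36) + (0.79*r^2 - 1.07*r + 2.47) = 2.38*r^5 - 1.96*r^4 - 2.79*r^3 - 1.21*r^2 - 4.84*r + 2.83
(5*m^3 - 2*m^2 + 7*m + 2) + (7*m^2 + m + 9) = 5*m^3 + 5*m^2 + 8*m + 11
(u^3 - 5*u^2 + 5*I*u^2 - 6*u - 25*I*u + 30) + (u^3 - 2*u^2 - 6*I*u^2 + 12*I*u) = 2*u^3 - 7*u^2 - I*u^2 - 6*u - 13*I*u + 30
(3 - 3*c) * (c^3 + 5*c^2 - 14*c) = -3*c^4 - 12*c^3 + 57*c^2 - 42*c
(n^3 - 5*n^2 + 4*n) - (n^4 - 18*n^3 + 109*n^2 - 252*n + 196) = -n^4 + 19*n^3 - 114*n^2 + 256*n - 196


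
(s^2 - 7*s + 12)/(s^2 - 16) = (s - 3)/(s + 4)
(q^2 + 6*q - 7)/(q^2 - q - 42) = (-q^2 - 6*q + 7)/(-q^2 + q + 42)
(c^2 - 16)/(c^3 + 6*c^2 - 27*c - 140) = (c - 4)/(c^2 + 2*c - 35)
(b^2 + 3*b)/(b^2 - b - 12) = b/(b - 4)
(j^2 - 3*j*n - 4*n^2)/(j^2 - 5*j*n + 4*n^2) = (j + n)/(j - n)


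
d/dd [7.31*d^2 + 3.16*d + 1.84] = 14.62*d + 3.16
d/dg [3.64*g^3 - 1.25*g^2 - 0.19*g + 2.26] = 10.92*g^2 - 2.5*g - 0.19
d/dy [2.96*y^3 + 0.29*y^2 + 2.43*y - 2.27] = 8.88*y^2 + 0.58*y + 2.43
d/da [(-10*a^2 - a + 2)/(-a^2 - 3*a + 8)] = (29*a^2 - 156*a - 2)/(a^4 + 6*a^3 - 7*a^2 - 48*a + 64)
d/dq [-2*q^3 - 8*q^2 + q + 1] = -6*q^2 - 16*q + 1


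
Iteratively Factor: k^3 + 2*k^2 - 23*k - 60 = (k - 5)*(k^2 + 7*k + 12) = (k - 5)*(k + 3)*(k + 4)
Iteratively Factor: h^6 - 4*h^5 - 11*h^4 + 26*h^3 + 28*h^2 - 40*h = (h - 5)*(h^5 + h^4 - 6*h^3 - 4*h^2 + 8*h) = (h - 5)*(h - 1)*(h^4 + 2*h^3 - 4*h^2 - 8*h) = (h - 5)*(h - 1)*(h + 2)*(h^3 - 4*h) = h*(h - 5)*(h - 1)*(h + 2)*(h^2 - 4) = h*(h - 5)*(h - 1)*(h + 2)^2*(h - 2)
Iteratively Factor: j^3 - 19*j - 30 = (j - 5)*(j^2 + 5*j + 6) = (j - 5)*(j + 2)*(j + 3)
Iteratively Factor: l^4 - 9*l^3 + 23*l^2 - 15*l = (l - 5)*(l^3 - 4*l^2 + 3*l) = (l - 5)*(l - 3)*(l^2 - l) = l*(l - 5)*(l - 3)*(l - 1)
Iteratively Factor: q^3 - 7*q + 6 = (q - 1)*(q^2 + q - 6) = (q - 2)*(q - 1)*(q + 3)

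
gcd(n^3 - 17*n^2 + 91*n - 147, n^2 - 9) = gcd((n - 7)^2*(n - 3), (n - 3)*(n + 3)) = n - 3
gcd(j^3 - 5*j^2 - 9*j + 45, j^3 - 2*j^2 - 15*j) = j^2 - 2*j - 15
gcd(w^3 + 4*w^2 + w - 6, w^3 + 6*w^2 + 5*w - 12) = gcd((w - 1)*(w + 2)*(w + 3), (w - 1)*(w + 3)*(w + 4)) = w^2 + 2*w - 3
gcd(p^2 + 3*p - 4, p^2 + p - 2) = p - 1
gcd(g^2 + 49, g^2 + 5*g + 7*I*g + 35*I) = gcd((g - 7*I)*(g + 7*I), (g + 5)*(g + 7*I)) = g + 7*I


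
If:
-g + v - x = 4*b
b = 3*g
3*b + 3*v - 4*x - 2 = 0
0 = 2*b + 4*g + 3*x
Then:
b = 9/77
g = 3/77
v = 29/77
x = -10/77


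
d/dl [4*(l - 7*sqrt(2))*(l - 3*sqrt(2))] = 8*l - 40*sqrt(2)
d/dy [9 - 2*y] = -2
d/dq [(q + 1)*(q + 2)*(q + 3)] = 3*q^2 + 12*q + 11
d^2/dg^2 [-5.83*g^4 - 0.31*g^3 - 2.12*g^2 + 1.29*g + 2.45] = -69.96*g^2 - 1.86*g - 4.24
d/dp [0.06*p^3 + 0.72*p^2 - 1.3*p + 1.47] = 0.18*p^2 + 1.44*p - 1.3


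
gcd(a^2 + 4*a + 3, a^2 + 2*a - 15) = 1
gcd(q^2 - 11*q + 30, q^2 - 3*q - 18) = q - 6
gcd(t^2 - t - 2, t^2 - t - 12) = 1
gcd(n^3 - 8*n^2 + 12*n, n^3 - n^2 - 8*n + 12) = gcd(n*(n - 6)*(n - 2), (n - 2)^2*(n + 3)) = n - 2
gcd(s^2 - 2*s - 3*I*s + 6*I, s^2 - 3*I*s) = s - 3*I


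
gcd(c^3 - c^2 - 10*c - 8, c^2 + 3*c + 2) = c^2 + 3*c + 2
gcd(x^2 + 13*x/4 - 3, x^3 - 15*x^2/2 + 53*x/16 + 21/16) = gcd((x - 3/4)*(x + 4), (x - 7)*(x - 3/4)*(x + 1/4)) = x - 3/4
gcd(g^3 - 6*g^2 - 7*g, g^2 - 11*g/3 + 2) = 1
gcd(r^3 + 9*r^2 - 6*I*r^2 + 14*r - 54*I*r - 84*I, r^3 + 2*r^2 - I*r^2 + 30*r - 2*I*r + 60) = r^2 + r*(2 - 6*I) - 12*I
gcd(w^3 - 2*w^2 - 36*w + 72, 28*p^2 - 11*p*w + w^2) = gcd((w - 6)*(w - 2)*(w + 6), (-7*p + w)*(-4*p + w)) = 1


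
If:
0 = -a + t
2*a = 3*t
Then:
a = 0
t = 0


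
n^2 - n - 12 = (n - 4)*(n + 3)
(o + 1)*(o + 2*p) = o^2 + 2*o*p + o + 2*p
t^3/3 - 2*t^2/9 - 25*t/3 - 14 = (t/3 + 1)*(t - 6)*(t + 7/3)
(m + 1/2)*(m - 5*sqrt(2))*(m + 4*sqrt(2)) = m^3 - sqrt(2)*m^2 + m^2/2 - 40*m - sqrt(2)*m/2 - 20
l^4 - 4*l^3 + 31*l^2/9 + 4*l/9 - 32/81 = (l - 8/3)*(l - 4/3)*(l - 1/3)*(l + 1/3)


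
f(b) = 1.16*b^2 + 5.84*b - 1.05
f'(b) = 2.32*b + 5.84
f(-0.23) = -2.33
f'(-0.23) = 5.31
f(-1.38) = -6.90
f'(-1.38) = 2.64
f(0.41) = 1.54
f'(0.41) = 6.79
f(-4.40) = -4.29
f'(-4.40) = -4.37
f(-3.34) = -7.62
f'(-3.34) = -1.91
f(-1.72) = -7.66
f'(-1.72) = 1.85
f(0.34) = 1.07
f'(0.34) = 6.63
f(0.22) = 0.29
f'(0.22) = 6.35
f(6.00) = 75.75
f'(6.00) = 19.76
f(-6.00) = 5.67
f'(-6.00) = -8.08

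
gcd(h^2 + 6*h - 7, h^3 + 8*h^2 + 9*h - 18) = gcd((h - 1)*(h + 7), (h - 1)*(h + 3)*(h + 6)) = h - 1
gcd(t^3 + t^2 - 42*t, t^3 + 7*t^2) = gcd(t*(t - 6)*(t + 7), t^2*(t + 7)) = t^2 + 7*t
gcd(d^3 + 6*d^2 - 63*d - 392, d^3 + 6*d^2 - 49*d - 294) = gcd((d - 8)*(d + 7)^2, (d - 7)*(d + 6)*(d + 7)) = d + 7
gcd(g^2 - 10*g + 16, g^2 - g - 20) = 1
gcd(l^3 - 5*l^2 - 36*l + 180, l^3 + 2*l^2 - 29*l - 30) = l^2 + l - 30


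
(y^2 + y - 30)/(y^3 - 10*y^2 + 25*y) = (y + 6)/(y*(y - 5))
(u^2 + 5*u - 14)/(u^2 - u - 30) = (-u^2 - 5*u + 14)/(-u^2 + u + 30)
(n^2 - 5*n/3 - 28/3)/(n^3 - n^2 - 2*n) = (-3*n^2 + 5*n + 28)/(3*n*(-n^2 + n + 2))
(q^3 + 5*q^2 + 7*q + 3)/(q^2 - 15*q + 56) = (q^3 + 5*q^2 + 7*q + 3)/(q^2 - 15*q + 56)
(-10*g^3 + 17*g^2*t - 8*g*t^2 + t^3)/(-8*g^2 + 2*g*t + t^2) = (5*g^2 - 6*g*t + t^2)/(4*g + t)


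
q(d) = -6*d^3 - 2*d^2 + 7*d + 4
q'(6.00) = -665.00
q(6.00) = -1322.00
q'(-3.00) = -143.00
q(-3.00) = 127.00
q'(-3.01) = -144.04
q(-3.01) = 128.44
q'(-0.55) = 3.76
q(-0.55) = 0.54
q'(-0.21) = 7.05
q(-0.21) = 2.50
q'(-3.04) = -147.19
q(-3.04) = 132.80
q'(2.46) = -111.77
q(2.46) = -80.20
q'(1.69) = -51.17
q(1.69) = -18.84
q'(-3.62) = -214.40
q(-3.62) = 237.08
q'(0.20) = 5.48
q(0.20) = 5.27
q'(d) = -18*d^2 - 4*d + 7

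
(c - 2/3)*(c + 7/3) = c^2 + 5*c/3 - 14/9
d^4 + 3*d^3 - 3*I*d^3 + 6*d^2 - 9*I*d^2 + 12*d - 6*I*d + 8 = (d + 1)*(d + 2)*(d - 4*I)*(d + I)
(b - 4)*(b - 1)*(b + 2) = b^3 - 3*b^2 - 6*b + 8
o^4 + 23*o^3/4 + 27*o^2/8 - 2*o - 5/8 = (o - 1/2)*(o + 1/4)*(o + 1)*(o + 5)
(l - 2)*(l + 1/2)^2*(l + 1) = l^4 - 11*l^2/4 - 9*l/4 - 1/2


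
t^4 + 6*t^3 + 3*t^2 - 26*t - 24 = (t - 2)*(t + 1)*(t + 3)*(t + 4)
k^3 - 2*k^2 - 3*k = k*(k - 3)*(k + 1)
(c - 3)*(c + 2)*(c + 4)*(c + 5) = c^4 + 8*c^3 + 5*c^2 - 74*c - 120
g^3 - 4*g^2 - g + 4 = (g - 4)*(g - 1)*(g + 1)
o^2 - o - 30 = (o - 6)*(o + 5)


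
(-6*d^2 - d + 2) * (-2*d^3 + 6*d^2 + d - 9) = 12*d^5 - 34*d^4 - 16*d^3 + 65*d^2 + 11*d - 18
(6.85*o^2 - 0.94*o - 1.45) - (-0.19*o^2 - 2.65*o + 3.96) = 7.04*o^2 + 1.71*o - 5.41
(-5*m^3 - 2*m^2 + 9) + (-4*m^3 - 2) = -9*m^3 - 2*m^2 + 7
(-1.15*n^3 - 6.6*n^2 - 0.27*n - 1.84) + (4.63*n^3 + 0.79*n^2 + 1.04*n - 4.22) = 3.48*n^3 - 5.81*n^2 + 0.77*n - 6.06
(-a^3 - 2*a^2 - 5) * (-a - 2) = a^4 + 4*a^3 + 4*a^2 + 5*a + 10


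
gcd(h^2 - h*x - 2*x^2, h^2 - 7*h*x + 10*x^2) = -h + 2*x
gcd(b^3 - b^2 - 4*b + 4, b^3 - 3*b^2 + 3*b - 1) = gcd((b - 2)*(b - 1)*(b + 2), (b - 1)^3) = b - 1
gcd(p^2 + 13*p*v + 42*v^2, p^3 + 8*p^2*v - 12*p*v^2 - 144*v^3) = p + 6*v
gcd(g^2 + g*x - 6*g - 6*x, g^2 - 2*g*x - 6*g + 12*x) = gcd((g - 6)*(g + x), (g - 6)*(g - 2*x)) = g - 6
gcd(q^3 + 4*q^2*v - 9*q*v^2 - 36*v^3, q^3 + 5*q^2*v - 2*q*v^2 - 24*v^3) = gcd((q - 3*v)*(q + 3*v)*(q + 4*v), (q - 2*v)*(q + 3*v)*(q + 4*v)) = q^2 + 7*q*v + 12*v^2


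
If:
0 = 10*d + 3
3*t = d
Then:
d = -3/10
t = -1/10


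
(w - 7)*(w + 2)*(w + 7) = w^3 + 2*w^2 - 49*w - 98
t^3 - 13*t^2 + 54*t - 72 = (t - 6)*(t - 4)*(t - 3)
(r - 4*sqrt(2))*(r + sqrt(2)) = r^2 - 3*sqrt(2)*r - 8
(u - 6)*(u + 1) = u^2 - 5*u - 6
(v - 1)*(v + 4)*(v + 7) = v^3 + 10*v^2 + 17*v - 28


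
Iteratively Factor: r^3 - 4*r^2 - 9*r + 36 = (r - 3)*(r^2 - r - 12) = (r - 3)*(r + 3)*(r - 4)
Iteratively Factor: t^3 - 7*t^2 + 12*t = (t)*(t^2 - 7*t + 12) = t*(t - 4)*(t - 3)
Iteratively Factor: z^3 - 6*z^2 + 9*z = (z - 3)*(z^2 - 3*z) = (z - 3)^2*(z)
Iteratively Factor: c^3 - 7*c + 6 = (c - 2)*(c^2 + 2*c - 3) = (c - 2)*(c - 1)*(c + 3)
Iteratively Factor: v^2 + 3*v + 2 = (v + 2)*(v + 1)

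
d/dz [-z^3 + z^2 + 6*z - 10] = -3*z^2 + 2*z + 6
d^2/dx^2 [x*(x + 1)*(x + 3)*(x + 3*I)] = 12*x^2 + x*(24 + 18*I) + 6 + 24*I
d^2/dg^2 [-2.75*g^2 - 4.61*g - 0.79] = -5.50000000000000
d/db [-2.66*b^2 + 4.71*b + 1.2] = 4.71 - 5.32*b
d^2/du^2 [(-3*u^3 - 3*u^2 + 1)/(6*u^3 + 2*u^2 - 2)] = 2*(-9*u^6 - 21*u^3 - 3*u^2 - 1)/(27*u^9 + 27*u^8 + 9*u^7 - 26*u^6 - 18*u^5 - 3*u^4 + 9*u^3 + 3*u^2 - 1)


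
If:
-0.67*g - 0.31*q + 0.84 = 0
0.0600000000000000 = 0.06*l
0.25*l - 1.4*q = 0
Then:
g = 1.17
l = 1.00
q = 0.18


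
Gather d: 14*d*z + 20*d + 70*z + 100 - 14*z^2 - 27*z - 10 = d*(14*z + 20) - 14*z^2 + 43*z + 90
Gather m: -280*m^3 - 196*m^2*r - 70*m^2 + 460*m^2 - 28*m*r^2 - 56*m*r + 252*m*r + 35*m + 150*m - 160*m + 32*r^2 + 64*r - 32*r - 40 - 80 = -280*m^3 + m^2*(390 - 196*r) + m*(-28*r^2 + 196*r + 25) + 32*r^2 + 32*r - 120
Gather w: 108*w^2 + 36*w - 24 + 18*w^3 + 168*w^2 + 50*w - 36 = 18*w^3 + 276*w^2 + 86*w - 60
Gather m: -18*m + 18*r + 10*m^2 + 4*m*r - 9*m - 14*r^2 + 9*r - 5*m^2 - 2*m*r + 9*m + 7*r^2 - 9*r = 5*m^2 + m*(2*r - 18) - 7*r^2 + 18*r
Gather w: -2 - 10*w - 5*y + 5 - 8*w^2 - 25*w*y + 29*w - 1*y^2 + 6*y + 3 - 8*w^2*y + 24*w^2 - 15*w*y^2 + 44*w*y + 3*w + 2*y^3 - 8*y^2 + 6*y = w^2*(16 - 8*y) + w*(-15*y^2 + 19*y + 22) + 2*y^3 - 9*y^2 + 7*y + 6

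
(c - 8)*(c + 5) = c^2 - 3*c - 40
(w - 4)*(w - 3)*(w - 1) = w^3 - 8*w^2 + 19*w - 12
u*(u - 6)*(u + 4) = u^3 - 2*u^2 - 24*u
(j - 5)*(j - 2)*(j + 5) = j^3 - 2*j^2 - 25*j + 50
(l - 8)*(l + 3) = l^2 - 5*l - 24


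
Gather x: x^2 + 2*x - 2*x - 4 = x^2 - 4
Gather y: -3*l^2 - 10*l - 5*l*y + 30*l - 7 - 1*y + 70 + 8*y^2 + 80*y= -3*l^2 + 20*l + 8*y^2 + y*(79 - 5*l) + 63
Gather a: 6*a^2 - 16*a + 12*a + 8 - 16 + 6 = 6*a^2 - 4*a - 2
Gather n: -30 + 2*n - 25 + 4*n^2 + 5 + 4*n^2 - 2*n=8*n^2 - 50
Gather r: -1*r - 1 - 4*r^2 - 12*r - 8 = -4*r^2 - 13*r - 9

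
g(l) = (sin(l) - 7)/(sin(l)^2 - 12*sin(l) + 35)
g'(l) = (-2*sin(l)*cos(l) + 12*cos(l))*(sin(l) - 7)/(sin(l)^2 - 12*sin(l) + 35)^2 + cos(l)/(sin(l)^2 - 12*sin(l) + 35) = -cos(l)/(sin(l) - 5)^2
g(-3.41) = -0.21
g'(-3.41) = 0.04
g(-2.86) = -0.19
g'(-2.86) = 0.03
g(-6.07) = -0.21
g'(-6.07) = -0.04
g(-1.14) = -0.17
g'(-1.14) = -0.01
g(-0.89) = -0.17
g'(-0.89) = -0.02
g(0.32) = -0.21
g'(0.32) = -0.04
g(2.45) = -0.23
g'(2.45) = 0.04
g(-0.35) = -0.19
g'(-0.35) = -0.03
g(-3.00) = -0.19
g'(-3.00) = 0.04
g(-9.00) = -0.18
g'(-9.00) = 0.03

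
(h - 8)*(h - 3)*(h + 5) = h^3 - 6*h^2 - 31*h + 120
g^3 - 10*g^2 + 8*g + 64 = (g - 8)*(g - 4)*(g + 2)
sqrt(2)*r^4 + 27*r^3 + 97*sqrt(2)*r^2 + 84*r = r*(r + 6*sqrt(2))*(r + 7*sqrt(2))*(sqrt(2)*r + 1)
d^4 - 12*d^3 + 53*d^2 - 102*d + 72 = (d - 4)*(d - 3)^2*(d - 2)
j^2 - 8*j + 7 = (j - 7)*(j - 1)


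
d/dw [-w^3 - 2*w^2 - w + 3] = -3*w^2 - 4*w - 1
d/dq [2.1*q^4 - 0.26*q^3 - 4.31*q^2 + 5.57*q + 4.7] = 8.4*q^3 - 0.78*q^2 - 8.62*q + 5.57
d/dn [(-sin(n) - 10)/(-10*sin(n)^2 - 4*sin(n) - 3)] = (-200*sin(n) + 5*cos(2*n) - 42)*cos(n)/(10*sin(n)^2 + 4*sin(n) + 3)^2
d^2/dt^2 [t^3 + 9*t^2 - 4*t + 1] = 6*t + 18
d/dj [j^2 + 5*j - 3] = 2*j + 5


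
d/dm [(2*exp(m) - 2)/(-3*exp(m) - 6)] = -2*exp(m)/(exp(m) + 2)^2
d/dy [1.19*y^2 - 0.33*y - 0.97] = 2.38*y - 0.33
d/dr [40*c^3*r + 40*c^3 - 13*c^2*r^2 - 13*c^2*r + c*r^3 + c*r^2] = c*(40*c^2 - 26*c*r - 13*c + 3*r^2 + 2*r)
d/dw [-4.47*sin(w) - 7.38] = -4.47*cos(w)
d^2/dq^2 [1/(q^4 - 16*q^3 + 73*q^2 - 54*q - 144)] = 2*((-6*q^2 + 48*q - 73)*(-q^4 + 16*q^3 - 73*q^2 + 54*q + 144) - 4*(2*q^3 - 24*q^2 + 73*q - 27)^2)/(-q^4 + 16*q^3 - 73*q^2 + 54*q + 144)^3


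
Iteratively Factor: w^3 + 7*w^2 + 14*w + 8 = (w + 2)*(w^2 + 5*w + 4) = (w + 1)*(w + 2)*(w + 4)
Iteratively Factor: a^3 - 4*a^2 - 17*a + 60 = (a + 4)*(a^2 - 8*a + 15) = (a - 5)*(a + 4)*(a - 3)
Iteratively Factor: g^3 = (g)*(g^2) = g^2*(g)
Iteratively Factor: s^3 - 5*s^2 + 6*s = (s)*(s^2 - 5*s + 6) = s*(s - 2)*(s - 3)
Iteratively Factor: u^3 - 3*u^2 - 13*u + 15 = (u - 1)*(u^2 - 2*u - 15) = (u - 1)*(u + 3)*(u - 5)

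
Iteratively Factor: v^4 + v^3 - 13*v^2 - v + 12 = (v + 4)*(v^3 - 3*v^2 - v + 3) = (v + 1)*(v + 4)*(v^2 - 4*v + 3) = (v - 3)*(v + 1)*(v + 4)*(v - 1)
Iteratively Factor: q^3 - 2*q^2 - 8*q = (q + 2)*(q^2 - 4*q) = q*(q + 2)*(q - 4)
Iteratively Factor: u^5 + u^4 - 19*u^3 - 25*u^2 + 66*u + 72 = (u + 1)*(u^4 - 19*u^2 - 6*u + 72) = (u - 4)*(u + 1)*(u^3 + 4*u^2 - 3*u - 18) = (u - 4)*(u - 2)*(u + 1)*(u^2 + 6*u + 9) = (u - 4)*(u - 2)*(u + 1)*(u + 3)*(u + 3)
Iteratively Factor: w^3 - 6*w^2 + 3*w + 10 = (w + 1)*(w^2 - 7*w + 10) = (w - 5)*(w + 1)*(w - 2)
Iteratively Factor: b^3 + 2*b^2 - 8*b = (b + 4)*(b^2 - 2*b) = b*(b + 4)*(b - 2)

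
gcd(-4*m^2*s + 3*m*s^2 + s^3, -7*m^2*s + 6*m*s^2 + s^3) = -m*s + s^2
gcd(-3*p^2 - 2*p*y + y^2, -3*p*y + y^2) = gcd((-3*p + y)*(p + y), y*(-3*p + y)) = -3*p + y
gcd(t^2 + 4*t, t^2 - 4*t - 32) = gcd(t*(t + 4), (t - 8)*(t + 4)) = t + 4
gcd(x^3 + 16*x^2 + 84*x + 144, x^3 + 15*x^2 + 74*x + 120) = x^2 + 10*x + 24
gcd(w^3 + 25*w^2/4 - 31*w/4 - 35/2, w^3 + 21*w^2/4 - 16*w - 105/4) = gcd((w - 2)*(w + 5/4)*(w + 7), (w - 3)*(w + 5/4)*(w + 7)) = w^2 + 33*w/4 + 35/4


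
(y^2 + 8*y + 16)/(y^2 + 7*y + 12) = (y + 4)/(y + 3)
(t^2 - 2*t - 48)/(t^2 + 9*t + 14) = (t^2 - 2*t - 48)/(t^2 + 9*t + 14)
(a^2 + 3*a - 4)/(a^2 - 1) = (a + 4)/(a + 1)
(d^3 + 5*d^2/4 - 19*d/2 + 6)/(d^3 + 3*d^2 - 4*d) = (4*d^2 - 11*d + 6)/(4*d*(d - 1))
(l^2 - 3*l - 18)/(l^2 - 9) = (l - 6)/(l - 3)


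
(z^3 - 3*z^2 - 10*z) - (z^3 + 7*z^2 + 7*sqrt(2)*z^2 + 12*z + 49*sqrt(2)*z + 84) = -10*z^2 - 7*sqrt(2)*z^2 - 49*sqrt(2)*z - 22*z - 84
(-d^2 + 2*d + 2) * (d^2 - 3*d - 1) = -d^4 + 5*d^3 - 3*d^2 - 8*d - 2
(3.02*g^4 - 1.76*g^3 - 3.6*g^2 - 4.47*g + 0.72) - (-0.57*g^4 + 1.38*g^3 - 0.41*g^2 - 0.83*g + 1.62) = 3.59*g^4 - 3.14*g^3 - 3.19*g^2 - 3.64*g - 0.9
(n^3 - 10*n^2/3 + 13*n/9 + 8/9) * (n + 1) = n^4 - 7*n^3/3 - 17*n^2/9 + 7*n/3 + 8/9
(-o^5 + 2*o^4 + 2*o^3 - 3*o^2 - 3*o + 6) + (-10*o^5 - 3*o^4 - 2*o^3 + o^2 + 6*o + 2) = -11*o^5 - o^4 - 2*o^2 + 3*o + 8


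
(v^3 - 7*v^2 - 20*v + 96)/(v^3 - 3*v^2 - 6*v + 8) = (v^3 - 7*v^2 - 20*v + 96)/(v^3 - 3*v^2 - 6*v + 8)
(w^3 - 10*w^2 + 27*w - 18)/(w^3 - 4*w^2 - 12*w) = (w^2 - 4*w + 3)/(w*(w + 2))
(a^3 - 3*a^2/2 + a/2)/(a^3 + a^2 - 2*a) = (a - 1/2)/(a + 2)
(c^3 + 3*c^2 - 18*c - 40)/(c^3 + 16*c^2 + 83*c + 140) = (c^2 - 2*c - 8)/(c^2 + 11*c + 28)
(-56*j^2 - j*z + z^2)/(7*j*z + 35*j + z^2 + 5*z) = (-8*j + z)/(z + 5)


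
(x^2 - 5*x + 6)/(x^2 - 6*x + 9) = (x - 2)/(x - 3)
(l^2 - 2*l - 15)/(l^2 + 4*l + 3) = (l - 5)/(l + 1)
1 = 1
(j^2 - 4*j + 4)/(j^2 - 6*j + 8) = (j - 2)/(j - 4)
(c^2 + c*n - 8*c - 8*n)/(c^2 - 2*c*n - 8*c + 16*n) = (c + n)/(c - 2*n)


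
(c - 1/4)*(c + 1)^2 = c^3 + 7*c^2/4 + c/2 - 1/4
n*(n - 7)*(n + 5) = n^3 - 2*n^2 - 35*n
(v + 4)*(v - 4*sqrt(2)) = v^2 - 4*sqrt(2)*v + 4*v - 16*sqrt(2)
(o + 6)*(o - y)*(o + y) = o^3 + 6*o^2 - o*y^2 - 6*y^2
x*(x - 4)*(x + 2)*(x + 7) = x^4 + 5*x^3 - 22*x^2 - 56*x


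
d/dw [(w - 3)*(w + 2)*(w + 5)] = 3*w^2 + 8*w - 11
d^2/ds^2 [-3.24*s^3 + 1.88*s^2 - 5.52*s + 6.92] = 3.76 - 19.44*s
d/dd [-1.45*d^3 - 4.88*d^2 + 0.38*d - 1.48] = -4.35*d^2 - 9.76*d + 0.38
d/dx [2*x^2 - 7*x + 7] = 4*x - 7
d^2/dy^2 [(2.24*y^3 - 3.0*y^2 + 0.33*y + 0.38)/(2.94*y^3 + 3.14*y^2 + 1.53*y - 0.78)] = (-93.219168*y^6 - 43.34148*y^5 + 200.3022*y^4 + 13.6371*y^3 - 18.30804*y^2 + 29.208384*y + 0.77772)/(25.412184*y^9 + 81.422712*y^8 + 126.635796*y^7 + 95.479208*y^6 + 22.698414*y^5 - 22.071762*y^4 - 13.535991*y^3 + 0.253422000000001*y^2 + 2.792556*y - 0.474552)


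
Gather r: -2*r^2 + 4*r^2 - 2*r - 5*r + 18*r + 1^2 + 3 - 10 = 2*r^2 + 11*r - 6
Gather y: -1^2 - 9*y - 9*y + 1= -18*y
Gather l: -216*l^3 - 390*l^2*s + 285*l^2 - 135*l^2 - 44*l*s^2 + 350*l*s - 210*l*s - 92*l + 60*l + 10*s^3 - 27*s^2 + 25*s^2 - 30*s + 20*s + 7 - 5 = -216*l^3 + l^2*(150 - 390*s) + l*(-44*s^2 + 140*s - 32) + 10*s^3 - 2*s^2 - 10*s + 2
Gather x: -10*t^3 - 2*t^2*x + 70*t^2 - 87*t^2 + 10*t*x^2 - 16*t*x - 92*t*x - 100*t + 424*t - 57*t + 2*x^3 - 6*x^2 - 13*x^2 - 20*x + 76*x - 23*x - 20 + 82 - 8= -10*t^3 - 17*t^2 + 267*t + 2*x^3 + x^2*(10*t - 19) + x*(-2*t^2 - 108*t + 33) + 54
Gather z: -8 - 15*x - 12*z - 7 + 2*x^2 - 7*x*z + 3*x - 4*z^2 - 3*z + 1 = 2*x^2 - 12*x - 4*z^2 + z*(-7*x - 15) - 14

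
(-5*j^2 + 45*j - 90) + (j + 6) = -5*j^2 + 46*j - 84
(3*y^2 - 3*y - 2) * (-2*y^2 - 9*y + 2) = -6*y^4 - 21*y^3 + 37*y^2 + 12*y - 4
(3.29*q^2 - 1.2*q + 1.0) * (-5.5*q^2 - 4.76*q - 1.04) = -18.095*q^4 - 9.0604*q^3 - 3.2096*q^2 - 3.512*q - 1.04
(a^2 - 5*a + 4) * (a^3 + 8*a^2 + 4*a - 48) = a^5 + 3*a^4 - 32*a^3 - 36*a^2 + 256*a - 192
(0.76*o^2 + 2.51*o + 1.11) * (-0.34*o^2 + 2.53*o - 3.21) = -0.2584*o^4 + 1.0694*o^3 + 3.5333*o^2 - 5.2488*o - 3.5631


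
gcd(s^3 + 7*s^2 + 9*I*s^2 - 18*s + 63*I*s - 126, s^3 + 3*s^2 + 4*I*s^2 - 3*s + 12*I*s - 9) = s + 3*I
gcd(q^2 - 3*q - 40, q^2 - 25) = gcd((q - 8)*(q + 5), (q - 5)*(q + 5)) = q + 5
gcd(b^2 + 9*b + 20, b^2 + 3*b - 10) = b + 5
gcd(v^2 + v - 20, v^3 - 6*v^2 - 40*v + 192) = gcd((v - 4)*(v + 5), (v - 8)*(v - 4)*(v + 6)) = v - 4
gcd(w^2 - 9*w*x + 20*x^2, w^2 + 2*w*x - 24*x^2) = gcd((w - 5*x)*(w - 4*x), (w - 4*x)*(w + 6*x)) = -w + 4*x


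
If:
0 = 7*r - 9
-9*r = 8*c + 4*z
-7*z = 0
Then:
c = -81/56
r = 9/7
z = 0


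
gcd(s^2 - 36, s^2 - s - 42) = s + 6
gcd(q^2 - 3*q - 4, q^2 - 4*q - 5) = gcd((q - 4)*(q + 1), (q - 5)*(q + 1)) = q + 1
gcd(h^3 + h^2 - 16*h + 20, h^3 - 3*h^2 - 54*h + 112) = h - 2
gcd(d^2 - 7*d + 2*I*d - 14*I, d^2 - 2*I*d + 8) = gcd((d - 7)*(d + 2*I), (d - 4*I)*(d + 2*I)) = d + 2*I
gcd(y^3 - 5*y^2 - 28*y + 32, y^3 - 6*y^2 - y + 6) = y - 1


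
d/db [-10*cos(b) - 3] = 10*sin(b)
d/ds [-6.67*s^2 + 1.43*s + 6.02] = 1.43 - 13.34*s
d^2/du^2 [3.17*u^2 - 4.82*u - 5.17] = 6.34000000000000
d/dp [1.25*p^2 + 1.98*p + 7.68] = 2.5*p + 1.98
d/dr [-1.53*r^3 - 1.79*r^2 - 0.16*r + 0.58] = -4.59*r^2 - 3.58*r - 0.16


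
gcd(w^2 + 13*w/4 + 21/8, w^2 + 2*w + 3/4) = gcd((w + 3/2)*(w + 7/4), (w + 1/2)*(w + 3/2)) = w + 3/2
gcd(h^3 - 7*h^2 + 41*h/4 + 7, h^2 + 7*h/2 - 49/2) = h - 7/2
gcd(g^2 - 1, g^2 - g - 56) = 1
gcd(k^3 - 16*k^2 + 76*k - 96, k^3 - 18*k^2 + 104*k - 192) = k^2 - 14*k + 48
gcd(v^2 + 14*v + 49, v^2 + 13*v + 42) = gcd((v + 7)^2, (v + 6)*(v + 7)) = v + 7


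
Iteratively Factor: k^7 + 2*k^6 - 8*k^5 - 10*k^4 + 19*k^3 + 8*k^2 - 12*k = (k - 1)*(k^6 + 3*k^5 - 5*k^4 - 15*k^3 + 4*k^2 + 12*k) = (k - 2)*(k - 1)*(k^5 + 5*k^4 + 5*k^3 - 5*k^2 - 6*k) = (k - 2)*(k - 1)^2*(k^4 + 6*k^3 + 11*k^2 + 6*k) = (k - 2)*(k - 1)^2*(k + 1)*(k^3 + 5*k^2 + 6*k) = (k - 2)*(k - 1)^2*(k + 1)*(k + 3)*(k^2 + 2*k) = (k - 2)*(k - 1)^2*(k + 1)*(k + 2)*(k + 3)*(k)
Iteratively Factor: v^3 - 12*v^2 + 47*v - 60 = (v - 3)*(v^2 - 9*v + 20) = (v - 5)*(v - 3)*(v - 4)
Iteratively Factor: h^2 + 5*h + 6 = (h + 2)*(h + 3)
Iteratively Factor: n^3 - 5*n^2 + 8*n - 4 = (n - 2)*(n^2 - 3*n + 2) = (n - 2)^2*(n - 1)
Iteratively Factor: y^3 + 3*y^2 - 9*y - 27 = (y - 3)*(y^2 + 6*y + 9) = (y - 3)*(y + 3)*(y + 3)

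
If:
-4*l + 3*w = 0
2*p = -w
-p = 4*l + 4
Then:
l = -6/5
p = 4/5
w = -8/5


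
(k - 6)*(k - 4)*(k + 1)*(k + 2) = k^4 - 7*k^3 - 4*k^2 + 52*k + 48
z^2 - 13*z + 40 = (z - 8)*(z - 5)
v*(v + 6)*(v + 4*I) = v^3 + 6*v^2 + 4*I*v^2 + 24*I*v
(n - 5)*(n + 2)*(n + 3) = n^3 - 19*n - 30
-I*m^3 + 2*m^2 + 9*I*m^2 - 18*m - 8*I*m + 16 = (m - 8)*(m + 2*I)*(-I*m + I)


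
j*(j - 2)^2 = j^3 - 4*j^2 + 4*j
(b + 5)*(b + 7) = b^2 + 12*b + 35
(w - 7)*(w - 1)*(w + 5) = w^3 - 3*w^2 - 33*w + 35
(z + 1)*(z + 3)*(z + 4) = z^3 + 8*z^2 + 19*z + 12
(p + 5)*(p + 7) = p^2 + 12*p + 35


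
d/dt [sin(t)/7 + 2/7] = cos(t)/7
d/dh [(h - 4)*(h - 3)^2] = (h - 3)*(3*h - 11)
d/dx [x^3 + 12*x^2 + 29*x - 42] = 3*x^2 + 24*x + 29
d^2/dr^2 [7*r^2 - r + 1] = 14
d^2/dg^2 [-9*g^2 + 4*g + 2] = -18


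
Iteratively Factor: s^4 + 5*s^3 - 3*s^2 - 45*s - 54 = (s - 3)*(s^3 + 8*s^2 + 21*s + 18) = (s - 3)*(s + 2)*(s^2 + 6*s + 9) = (s - 3)*(s + 2)*(s + 3)*(s + 3)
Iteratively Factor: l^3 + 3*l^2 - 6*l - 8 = (l - 2)*(l^2 + 5*l + 4) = (l - 2)*(l + 1)*(l + 4)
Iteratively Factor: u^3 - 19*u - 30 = (u - 5)*(u^2 + 5*u + 6) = (u - 5)*(u + 3)*(u + 2)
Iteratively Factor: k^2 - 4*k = (k - 4)*(k)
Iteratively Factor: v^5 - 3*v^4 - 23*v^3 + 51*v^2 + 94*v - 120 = (v - 1)*(v^4 - 2*v^3 - 25*v^2 + 26*v + 120) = (v - 5)*(v - 1)*(v^3 + 3*v^2 - 10*v - 24) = (v - 5)*(v - 1)*(v + 4)*(v^2 - v - 6) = (v - 5)*(v - 3)*(v - 1)*(v + 4)*(v + 2)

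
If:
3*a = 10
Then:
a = 10/3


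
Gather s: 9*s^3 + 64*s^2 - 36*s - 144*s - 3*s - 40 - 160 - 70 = 9*s^3 + 64*s^2 - 183*s - 270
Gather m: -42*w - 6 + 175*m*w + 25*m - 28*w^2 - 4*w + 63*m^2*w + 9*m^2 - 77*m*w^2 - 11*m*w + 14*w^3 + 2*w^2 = m^2*(63*w + 9) + m*(-77*w^2 + 164*w + 25) + 14*w^3 - 26*w^2 - 46*w - 6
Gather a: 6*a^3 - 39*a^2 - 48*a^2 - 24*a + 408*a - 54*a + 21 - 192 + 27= 6*a^3 - 87*a^2 + 330*a - 144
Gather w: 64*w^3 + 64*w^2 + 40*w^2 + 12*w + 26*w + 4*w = 64*w^3 + 104*w^2 + 42*w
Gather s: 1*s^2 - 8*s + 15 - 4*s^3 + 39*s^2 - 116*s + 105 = -4*s^3 + 40*s^2 - 124*s + 120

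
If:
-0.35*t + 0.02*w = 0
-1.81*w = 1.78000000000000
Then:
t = -0.06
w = -0.98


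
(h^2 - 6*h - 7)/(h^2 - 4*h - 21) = (h + 1)/(h + 3)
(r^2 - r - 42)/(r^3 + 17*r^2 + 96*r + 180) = (r - 7)/(r^2 + 11*r + 30)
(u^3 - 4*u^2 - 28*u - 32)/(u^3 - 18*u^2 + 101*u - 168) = (u^2 + 4*u + 4)/(u^2 - 10*u + 21)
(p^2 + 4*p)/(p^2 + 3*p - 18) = p*(p + 4)/(p^2 + 3*p - 18)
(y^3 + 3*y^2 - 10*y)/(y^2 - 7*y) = (y^2 + 3*y - 10)/(y - 7)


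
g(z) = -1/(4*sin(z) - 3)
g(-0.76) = 0.17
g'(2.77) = -1.56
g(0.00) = 0.33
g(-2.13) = 0.16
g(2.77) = 0.65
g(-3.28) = 0.41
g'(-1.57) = 0.00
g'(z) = 4*cos(z)/(4*sin(z) - 3)^2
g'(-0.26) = 0.24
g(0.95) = -3.94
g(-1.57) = 0.14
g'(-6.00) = 1.08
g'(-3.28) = -0.66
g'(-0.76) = 0.09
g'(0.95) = 36.16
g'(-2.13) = -0.05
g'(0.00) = 0.44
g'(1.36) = 1.01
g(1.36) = -1.10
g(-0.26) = 0.25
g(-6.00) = 0.53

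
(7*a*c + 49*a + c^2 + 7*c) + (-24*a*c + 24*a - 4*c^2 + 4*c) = -17*a*c + 73*a - 3*c^2 + 11*c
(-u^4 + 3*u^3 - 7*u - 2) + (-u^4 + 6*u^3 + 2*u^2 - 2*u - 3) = -2*u^4 + 9*u^3 + 2*u^2 - 9*u - 5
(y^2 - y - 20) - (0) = y^2 - y - 20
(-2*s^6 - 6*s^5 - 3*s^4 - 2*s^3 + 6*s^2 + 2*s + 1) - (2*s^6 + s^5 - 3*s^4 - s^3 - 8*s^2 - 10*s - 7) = -4*s^6 - 7*s^5 - s^3 + 14*s^2 + 12*s + 8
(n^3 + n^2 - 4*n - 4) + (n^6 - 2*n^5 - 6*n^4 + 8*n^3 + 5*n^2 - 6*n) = n^6 - 2*n^5 - 6*n^4 + 9*n^3 + 6*n^2 - 10*n - 4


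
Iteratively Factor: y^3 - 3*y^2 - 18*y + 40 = (y + 4)*(y^2 - 7*y + 10) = (y - 2)*(y + 4)*(y - 5)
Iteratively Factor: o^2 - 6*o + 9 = (o - 3)*(o - 3)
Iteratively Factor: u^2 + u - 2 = (u + 2)*(u - 1)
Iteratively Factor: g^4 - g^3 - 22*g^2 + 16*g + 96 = (g + 2)*(g^3 - 3*g^2 - 16*g + 48) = (g - 4)*(g + 2)*(g^2 + g - 12) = (g - 4)*(g + 2)*(g + 4)*(g - 3)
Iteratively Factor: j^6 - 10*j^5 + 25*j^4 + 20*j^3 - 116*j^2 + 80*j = (j - 5)*(j^5 - 5*j^4 + 20*j^2 - 16*j) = (j - 5)*(j - 1)*(j^4 - 4*j^3 - 4*j^2 + 16*j) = (j - 5)*(j - 1)*(j + 2)*(j^3 - 6*j^2 + 8*j) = j*(j - 5)*(j - 1)*(j + 2)*(j^2 - 6*j + 8) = j*(j - 5)*(j - 4)*(j - 1)*(j + 2)*(j - 2)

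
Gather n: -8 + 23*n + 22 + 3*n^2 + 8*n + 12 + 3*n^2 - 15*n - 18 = 6*n^2 + 16*n + 8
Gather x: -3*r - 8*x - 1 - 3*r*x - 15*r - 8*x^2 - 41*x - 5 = -18*r - 8*x^2 + x*(-3*r - 49) - 6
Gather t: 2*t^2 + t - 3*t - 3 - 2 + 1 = 2*t^2 - 2*t - 4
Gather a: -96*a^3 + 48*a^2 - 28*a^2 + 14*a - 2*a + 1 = -96*a^3 + 20*a^2 + 12*a + 1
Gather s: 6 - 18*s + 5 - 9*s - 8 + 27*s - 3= 0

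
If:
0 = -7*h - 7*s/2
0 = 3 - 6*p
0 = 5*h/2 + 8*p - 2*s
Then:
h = -8/13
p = 1/2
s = 16/13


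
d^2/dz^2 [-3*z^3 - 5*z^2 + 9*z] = -18*z - 10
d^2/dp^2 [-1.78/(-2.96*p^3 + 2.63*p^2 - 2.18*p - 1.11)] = ((9.3628 - 31.6128*p)*(2.96*p^3 - 2.63*p^2 + 2.18*p + 1.11) + 1.78*(8.88*p^2 - 5.26*p + 2.18)*(17.76*p^2 - 10.52*p + 4.36))/(2.96*p^3 - 2.63*p^2 + 2.18*p + 1.11)^3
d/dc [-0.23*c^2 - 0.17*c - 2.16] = -0.46*c - 0.17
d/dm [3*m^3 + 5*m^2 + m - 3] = 9*m^2 + 10*m + 1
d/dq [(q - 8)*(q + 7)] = 2*q - 1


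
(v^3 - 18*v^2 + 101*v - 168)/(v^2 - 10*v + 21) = v - 8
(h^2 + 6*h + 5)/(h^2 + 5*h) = (h + 1)/h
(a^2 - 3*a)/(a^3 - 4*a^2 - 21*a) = (3 - a)/(-a^2 + 4*a + 21)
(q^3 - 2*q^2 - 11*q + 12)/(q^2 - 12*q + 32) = (q^2 + 2*q - 3)/(q - 8)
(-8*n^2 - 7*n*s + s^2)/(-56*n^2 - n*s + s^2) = (n + s)/(7*n + s)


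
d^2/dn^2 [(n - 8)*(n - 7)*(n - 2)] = 6*n - 34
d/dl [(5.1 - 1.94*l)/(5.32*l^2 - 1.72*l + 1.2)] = (10.3208*l^2 - 54.264*l + 6.444)/(28.3024*l^4 - 18.3008*l^3 + 15.7264*l^2 - 4.128*l + 1.44)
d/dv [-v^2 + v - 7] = 1 - 2*v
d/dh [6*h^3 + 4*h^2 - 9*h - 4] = 18*h^2 + 8*h - 9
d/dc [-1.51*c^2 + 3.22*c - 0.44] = 3.22 - 3.02*c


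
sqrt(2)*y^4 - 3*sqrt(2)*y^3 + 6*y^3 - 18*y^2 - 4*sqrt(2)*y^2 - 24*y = y*(y - 4)*(y + 3*sqrt(2))*(sqrt(2)*y + sqrt(2))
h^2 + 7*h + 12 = (h + 3)*(h + 4)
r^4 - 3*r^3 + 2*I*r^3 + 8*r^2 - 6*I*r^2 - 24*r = r*(r - 3)*(r - 2*I)*(r + 4*I)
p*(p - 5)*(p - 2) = p^3 - 7*p^2 + 10*p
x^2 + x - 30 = (x - 5)*(x + 6)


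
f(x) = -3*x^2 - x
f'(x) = -6*x - 1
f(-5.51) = -85.57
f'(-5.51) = 32.06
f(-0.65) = -0.62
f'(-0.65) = 2.90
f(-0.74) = -0.90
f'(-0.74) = 3.44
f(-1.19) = -3.06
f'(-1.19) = 6.14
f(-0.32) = 0.01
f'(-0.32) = 0.92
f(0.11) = -0.15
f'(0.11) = -1.66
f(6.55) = -135.26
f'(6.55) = -40.30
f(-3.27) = -28.81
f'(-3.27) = 18.62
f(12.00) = -444.00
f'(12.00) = -73.00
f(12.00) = -444.00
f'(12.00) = -73.00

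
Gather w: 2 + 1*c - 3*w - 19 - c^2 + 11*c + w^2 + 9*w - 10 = -c^2 + 12*c + w^2 + 6*w - 27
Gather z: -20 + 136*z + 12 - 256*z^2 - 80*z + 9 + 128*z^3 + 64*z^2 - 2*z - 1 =128*z^3 - 192*z^2 + 54*z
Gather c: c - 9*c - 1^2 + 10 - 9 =-8*c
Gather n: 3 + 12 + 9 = 24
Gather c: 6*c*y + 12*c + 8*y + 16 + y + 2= c*(6*y + 12) + 9*y + 18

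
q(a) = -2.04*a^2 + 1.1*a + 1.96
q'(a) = 1.1 - 4.08*a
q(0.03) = 1.99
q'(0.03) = 0.98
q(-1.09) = -1.66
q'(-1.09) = 5.55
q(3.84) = -23.90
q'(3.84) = -14.57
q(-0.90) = -0.68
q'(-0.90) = 4.77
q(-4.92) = -52.83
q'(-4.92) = 21.17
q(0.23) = 2.11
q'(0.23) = 0.16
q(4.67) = -37.39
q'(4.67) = -17.95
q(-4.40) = -42.37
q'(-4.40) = 19.05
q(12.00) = -278.60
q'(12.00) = -47.86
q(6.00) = -64.88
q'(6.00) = -23.38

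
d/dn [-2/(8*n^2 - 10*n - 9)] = 4*(8*n - 5)/(-8*n^2 + 10*n + 9)^2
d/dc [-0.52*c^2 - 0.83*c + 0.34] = -1.04*c - 0.83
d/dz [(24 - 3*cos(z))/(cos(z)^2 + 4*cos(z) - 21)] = 3*(sin(z)^2 + 16*cos(z) + 10)*sin(z)/(cos(z)^2 + 4*cos(z) - 21)^2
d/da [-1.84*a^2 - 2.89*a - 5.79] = -3.68*a - 2.89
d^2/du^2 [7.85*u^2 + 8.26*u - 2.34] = 15.7000000000000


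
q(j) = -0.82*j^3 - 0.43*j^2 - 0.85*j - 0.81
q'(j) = -2.46*j^2 - 0.86*j - 0.85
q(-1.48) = 2.16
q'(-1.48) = -4.97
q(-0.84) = 0.09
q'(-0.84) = -1.86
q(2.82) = -25.02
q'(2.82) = -22.84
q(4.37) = -81.17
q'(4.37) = -51.59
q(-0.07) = -0.75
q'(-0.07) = -0.80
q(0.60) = -1.65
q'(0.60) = -2.25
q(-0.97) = 0.36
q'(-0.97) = -2.33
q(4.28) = -76.62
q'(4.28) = -49.59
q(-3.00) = 20.01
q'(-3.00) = -20.41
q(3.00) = -29.37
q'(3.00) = -25.57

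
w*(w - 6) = w^2 - 6*w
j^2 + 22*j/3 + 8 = (j + 4/3)*(j + 6)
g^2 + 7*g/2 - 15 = (g - 5/2)*(g + 6)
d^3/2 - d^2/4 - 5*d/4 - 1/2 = (d/2 + 1/2)*(d - 2)*(d + 1/2)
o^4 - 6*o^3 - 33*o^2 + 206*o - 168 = (o - 7)*(o - 4)*(o - 1)*(o + 6)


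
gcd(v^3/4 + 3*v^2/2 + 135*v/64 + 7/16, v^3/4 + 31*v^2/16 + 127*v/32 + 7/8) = v^2 + 17*v/4 + 1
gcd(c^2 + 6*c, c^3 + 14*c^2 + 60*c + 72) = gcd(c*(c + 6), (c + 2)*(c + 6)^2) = c + 6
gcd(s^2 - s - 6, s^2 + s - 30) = 1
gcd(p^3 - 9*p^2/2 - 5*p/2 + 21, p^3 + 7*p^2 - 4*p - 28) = p + 2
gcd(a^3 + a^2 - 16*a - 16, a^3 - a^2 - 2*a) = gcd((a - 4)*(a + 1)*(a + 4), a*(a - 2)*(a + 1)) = a + 1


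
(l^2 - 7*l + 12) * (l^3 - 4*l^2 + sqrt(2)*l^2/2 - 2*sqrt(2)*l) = l^5 - 11*l^4 + sqrt(2)*l^4/2 - 11*sqrt(2)*l^3/2 + 40*l^3 - 48*l^2 + 20*sqrt(2)*l^2 - 24*sqrt(2)*l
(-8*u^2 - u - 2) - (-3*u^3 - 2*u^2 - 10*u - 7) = 3*u^3 - 6*u^2 + 9*u + 5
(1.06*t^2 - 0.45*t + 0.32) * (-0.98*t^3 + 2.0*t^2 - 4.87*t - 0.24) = -1.0388*t^5 + 2.561*t^4 - 6.3758*t^3 + 2.5771*t^2 - 1.4504*t - 0.0768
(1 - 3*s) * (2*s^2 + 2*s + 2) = -6*s^3 - 4*s^2 - 4*s + 2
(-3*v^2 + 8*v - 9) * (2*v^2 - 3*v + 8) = -6*v^4 + 25*v^3 - 66*v^2 + 91*v - 72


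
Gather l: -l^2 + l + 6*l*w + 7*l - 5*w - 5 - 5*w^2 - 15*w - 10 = -l^2 + l*(6*w + 8) - 5*w^2 - 20*w - 15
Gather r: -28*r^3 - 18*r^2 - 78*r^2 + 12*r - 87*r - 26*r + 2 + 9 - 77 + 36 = -28*r^3 - 96*r^2 - 101*r - 30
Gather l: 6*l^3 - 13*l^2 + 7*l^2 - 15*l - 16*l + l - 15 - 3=6*l^3 - 6*l^2 - 30*l - 18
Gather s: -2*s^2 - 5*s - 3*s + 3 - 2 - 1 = -2*s^2 - 8*s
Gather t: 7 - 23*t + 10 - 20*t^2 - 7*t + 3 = -20*t^2 - 30*t + 20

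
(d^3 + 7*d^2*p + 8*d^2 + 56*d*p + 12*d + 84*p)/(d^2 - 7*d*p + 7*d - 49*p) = (d^3 + 7*d^2*p + 8*d^2 + 56*d*p + 12*d + 84*p)/(d^2 - 7*d*p + 7*d - 49*p)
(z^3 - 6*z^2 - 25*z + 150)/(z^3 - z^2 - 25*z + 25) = (z - 6)/(z - 1)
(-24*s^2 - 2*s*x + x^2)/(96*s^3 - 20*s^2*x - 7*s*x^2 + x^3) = (-6*s + x)/(24*s^2 - 11*s*x + x^2)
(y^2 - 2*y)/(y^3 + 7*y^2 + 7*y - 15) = y*(y - 2)/(y^3 + 7*y^2 + 7*y - 15)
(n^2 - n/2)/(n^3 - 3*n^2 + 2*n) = (n - 1/2)/(n^2 - 3*n + 2)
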